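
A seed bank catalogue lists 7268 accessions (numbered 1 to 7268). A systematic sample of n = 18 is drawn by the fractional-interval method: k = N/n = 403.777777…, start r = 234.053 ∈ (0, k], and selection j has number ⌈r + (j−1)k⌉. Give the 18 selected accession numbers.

j=1: r + 0k = 234.053 → ⌈·⌉ = 235
j=2: r + 1k = 637.830777… → ⌈·⌉ = 638
j=3: r + 2k = 1041.608555… → ⌈·⌉ = 1042
j=4: r + 3k = 1445.386333… → ⌈·⌉ = 1446
j=5: r + 4k = 1849.164111… → ⌈·⌉ = 1850
j=6: r + 5k = 2252.941888… → ⌈·⌉ = 2253
j=7: r + 6k = 2656.719666… → ⌈·⌉ = 2657
j=8: r + 7k = 3060.497444… → ⌈·⌉ = 3061
j=9: r + 8k = 3464.275222… → ⌈·⌉ = 3465
j=10: r + 9k = 3868.053 → ⌈·⌉ = 3869
j=11: r + 10k = 4271.830777… → ⌈·⌉ = 4272
j=12: r + 11k = 4675.608555… → ⌈·⌉ = 4676
j=13: r + 12k = 5079.386333… → ⌈·⌉ = 5080
j=14: r + 13k = 5483.164111… → ⌈·⌉ = 5484
j=15: r + 14k = 5886.941888… → ⌈·⌉ = 5887
j=16: r + 15k = 6290.719666… → ⌈·⌉ = 6291
j=17: r + 16k = 6694.497444… → ⌈·⌉ = 6695
j=18: r + 17k = 7098.275222… → ⌈·⌉ = 7099

235, 638, 1042, 1446, 1850, 2253, 2657, 3061, 3465, 3869, 4272, 4676, 5080, 5484, 5887, 6291, 6695, 7099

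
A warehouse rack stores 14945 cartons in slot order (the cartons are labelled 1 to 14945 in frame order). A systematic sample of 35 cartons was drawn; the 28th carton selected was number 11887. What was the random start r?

358

k = 14945/35 = 427
r = 11887 − (28−1)×427 = 11887 − 11529 = 358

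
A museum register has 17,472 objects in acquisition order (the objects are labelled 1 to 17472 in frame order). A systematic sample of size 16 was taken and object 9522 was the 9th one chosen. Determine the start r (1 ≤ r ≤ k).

786

k = 17472/16 = 1092
r = 9522 − (9−1)×1092 = 9522 − 8736 = 786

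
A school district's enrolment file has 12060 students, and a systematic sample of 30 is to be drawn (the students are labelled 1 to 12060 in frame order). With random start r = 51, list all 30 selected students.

k = N/n = 12060/30 = 402
student 1: 51
student 2: 51 + 402 = 453
student 3: 453 + 402 = 855
student 4: 855 + 402 = 1257
student 5: 1257 + 402 = 1659
student 6: 1659 + 402 = 2061
student 7: 2061 + 402 = 2463
student 8: 2463 + 402 = 2865
student 9: 2865 + 402 = 3267
student 10: 3267 + 402 = 3669
student 11: 3669 + 402 = 4071
student 12: 4071 + 402 = 4473
student 13: 4473 + 402 = 4875
student 14: 4875 + 402 = 5277
student 15: 5277 + 402 = 5679
student 16: 5679 + 402 = 6081
student 17: 6081 + 402 = 6483
student 18: 6483 + 402 = 6885
student 19: 6885 + 402 = 7287
student 20: 7287 + 402 = 7689
student 21: 7689 + 402 = 8091
student 22: 8091 + 402 = 8493
student 23: 8493 + 402 = 8895
student 24: 8895 + 402 = 9297
student 25: 9297 + 402 = 9699
student 26: 9699 + 402 = 10101
student 27: 10101 + 402 = 10503
student 28: 10503 + 402 = 10905
student 29: 10905 + 402 = 11307
student 30: 11307 + 402 = 11709

51, 453, 855, 1257, 1659, 2061, 2463, 2865, 3267, 3669, 4071, 4473, 4875, 5277, 5679, 6081, 6483, 6885, 7287, 7689, 8091, 8493, 8895, 9297, 9699, 10101, 10503, 10905, 11307, 11709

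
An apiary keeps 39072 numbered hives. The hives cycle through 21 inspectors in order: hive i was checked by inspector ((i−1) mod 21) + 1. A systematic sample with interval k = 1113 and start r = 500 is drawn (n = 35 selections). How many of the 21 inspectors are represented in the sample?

Consecutive selections differ by k = 1113, so their inspector numbers differ by 1113 mod 21 = 0.
gcd(1113, 21) = 21, so the sample visits 21/21 = 1 distinct residues mod 21.
Start 500 is inspector 17; the inspectors hit are 17.

1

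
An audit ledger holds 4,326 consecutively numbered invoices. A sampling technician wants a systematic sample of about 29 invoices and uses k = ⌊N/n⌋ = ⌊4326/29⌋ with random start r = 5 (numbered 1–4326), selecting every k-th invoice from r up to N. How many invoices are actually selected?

k = ⌊4326/29⌋ = 149
Achieved size = ⌊(4326 − 5)/149⌋ + 1 = ⌊4321/149⌋ + 1 = 29 + 1 = 30
(last selection: 5 + 29×149 = 4326 ≤ 4326; next would be 4475 > 4326)

30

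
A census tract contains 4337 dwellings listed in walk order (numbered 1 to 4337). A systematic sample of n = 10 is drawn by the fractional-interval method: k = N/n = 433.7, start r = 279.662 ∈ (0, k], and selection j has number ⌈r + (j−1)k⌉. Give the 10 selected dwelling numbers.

j=1: r + 0k = 279.662 → ⌈·⌉ = 280
j=2: r + 1k = 713.362 → ⌈·⌉ = 714
j=3: r + 2k = 1147.062 → ⌈·⌉ = 1148
j=4: r + 3k = 1580.762 → ⌈·⌉ = 1581
j=5: r + 4k = 2014.462 → ⌈·⌉ = 2015
j=6: r + 5k = 2448.162 → ⌈·⌉ = 2449
j=7: r + 6k = 2881.862 → ⌈·⌉ = 2882
j=8: r + 7k = 3315.562 → ⌈·⌉ = 3316
j=9: r + 8k = 3749.262 → ⌈·⌉ = 3750
j=10: r + 9k = 4182.962 → ⌈·⌉ = 4183

280, 714, 1148, 1581, 2015, 2449, 2882, 3316, 3750, 4183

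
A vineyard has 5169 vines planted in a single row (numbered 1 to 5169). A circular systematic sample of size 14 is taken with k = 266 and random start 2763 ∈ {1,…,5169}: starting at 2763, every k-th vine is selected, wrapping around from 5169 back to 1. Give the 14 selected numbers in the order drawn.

2763, 3029, 3295, 3561, 3827, 4093, 4359, 4625, 4891, 5157, 254, 520, 786, 1052

Selection 1: 2763
Selection 2: 2763 + 266 = 3029
Selection 3: 3029 + 266 = 3295
Selection 4: 3295 + 266 = 3561
Selection 5: 3561 + 266 = 3827
Selection 6: 3827 + 266 = 4093
Selection 7: 4093 + 266 = 4359
Selection 8: 4359 + 266 = 4625
Selection 9: 4625 + 266 = 4891
Selection 10: 4891 + 266 = 5157
Selection 11: 5157 + 266 = 5423 → 5423 − 5169 = 254
Selection 12: 254 + 266 = 520
Selection 13: 520 + 266 = 786
Selection 14: 786 + 266 = 1052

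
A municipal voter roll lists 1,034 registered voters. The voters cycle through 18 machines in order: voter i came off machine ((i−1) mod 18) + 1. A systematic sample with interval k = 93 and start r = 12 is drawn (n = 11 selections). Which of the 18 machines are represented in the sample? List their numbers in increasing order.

Consecutive selections differ by k = 93, so their machine numbers differ by 93 mod 18 = 3.
gcd(93, 18) = 3, so the sample visits 18/3 = 6 distinct residues mod 18.
Start 12 is machine 12; the machines hit are 3, 6, 9, 12, 15, 18.

3, 6, 9, 12, 15, 18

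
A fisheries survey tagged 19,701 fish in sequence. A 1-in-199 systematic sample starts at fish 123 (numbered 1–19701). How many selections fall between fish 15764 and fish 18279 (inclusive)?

k = 199
First selection ≥ 15764: 123 + ⌈(15764−123)/199⌉·199 = 123 + 79×199 = 15844
Last selection ≤ 18279: 123 + ⌊(18279−123)/199⌋·199 = 123 + 91×199 = 18232
Count = 91 − 79 + 1 = 13

13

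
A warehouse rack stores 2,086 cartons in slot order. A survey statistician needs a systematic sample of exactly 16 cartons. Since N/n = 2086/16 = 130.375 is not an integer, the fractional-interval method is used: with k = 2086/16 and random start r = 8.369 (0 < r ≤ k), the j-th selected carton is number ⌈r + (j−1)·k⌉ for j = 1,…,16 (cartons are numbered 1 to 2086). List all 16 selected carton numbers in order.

j=1: r + 0k = 8.369 → ⌈·⌉ = 9
j=2: r + 1k = 138.744 → ⌈·⌉ = 139
j=3: r + 2k = 269.119 → ⌈·⌉ = 270
j=4: r + 3k = 399.494 → ⌈·⌉ = 400
j=5: r + 4k = 529.869 → ⌈·⌉ = 530
j=6: r + 5k = 660.244 → ⌈·⌉ = 661
j=7: r + 6k = 790.619 → ⌈·⌉ = 791
j=8: r + 7k = 920.994 → ⌈·⌉ = 921
j=9: r + 8k = 1051.369 → ⌈·⌉ = 1052
j=10: r + 9k = 1181.744 → ⌈·⌉ = 1182
j=11: r + 10k = 1312.119 → ⌈·⌉ = 1313
j=12: r + 11k = 1442.494 → ⌈·⌉ = 1443
j=13: r + 12k = 1572.869 → ⌈·⌉ = 1573
j=14: r + 13k = 1703.244 → ⌈·⌉ = 1704
j=15: r + 14k = 1833.619 → ⌈·⌉ = 1834
j=16: r + 15k = 1963.994 → ⌈·⌉ = 1964

9, 139, 270, 400, 530, 661, 791, 921, 1052, 1182, 1313, 1443, 1573, 1704, 1834, 1964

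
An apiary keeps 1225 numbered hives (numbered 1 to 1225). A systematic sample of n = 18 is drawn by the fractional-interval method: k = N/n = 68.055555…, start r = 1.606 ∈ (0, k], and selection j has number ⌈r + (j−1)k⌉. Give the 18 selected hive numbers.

j=1: r + 0k = 1.606 → ⌈·⌉ = 2
j=2: r + 1k = 69.661555… → ⌈·⌉ = 70
j=3: r + 2k = 137.717111… → ⌈·⌉ = 138
j=4: r + 3k = 205.772666… → ⌈·⌉ = 206
j=5: r + 4k = 273.828222… → ⌈·⌉ = 274
j=6: r + 5k = 341.883777… → ⌈·⌉ = 342
j=7: r + 6k = 409.939333… → ⌈·⌉ = 410
j=8: r + 7k = 477.994888… → ⌈·⌉ = 478
j=9: r + 8k = 546.050444… → ⌈·⌉ = 547
j=10: r + 9k = 614.106 → ⌈·⌉ = 615
j=11: r + 10k = 682.161555… → ⌈·⌉ = 683
j=12: r + 11k = 750.217111… → ⌈·⌉ = 751
j=13: r + 12k = 818.272666… → ⌈·⌉ = 819
j=14: r + 13k = 886.328222… → ⌈·⌉ = 887
j=15: r + 14k = 954.383777… → ⌈·⌉ = 955
j=16: r + 15k = 1022.439333… → ⌈·⌉ = 1023
j=17: r + 16k = 1090.494888… → ⌈·⌉ = 1091
j=18: r + 17k = 1158.550444… → ⌈·⌉ = 1159

2, 70, 138, 206, 274, 342, 410, 478, 547, 615, 683, 751, 819, 887, 955, 1023, 1091, 1159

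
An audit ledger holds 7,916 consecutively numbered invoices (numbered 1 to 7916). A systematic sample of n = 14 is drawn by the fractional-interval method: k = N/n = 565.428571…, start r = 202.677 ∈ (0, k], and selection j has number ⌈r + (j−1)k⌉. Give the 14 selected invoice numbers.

203, 769, 1334, 1899, 2465, 3030, 3596, 4161, 4727, 5292, 5857, 6423, 6988, 7554

j=1: r + 0k = 202.677 → ⌈·⌉ = 203
j=2: r + 1k = 768.105571… → ⌈·⌉ = 769
j=3: r + 2k = 1333.534142… → ⌈·⌉ = 1334
j=4: r + 3k = 1898.962714… → ⌈·⌉ = 1899
j=5: r + 4k = 2464.391285… → ⌈·⌉ = 2465
j=6: r + 5k = 3029.819857… → ⌈·⌉ = 3030
j=7: r + 6k = 3595.248428… → ⌈·⌉ = 3596
j=8: r + 7k = 4160.677 → ⌈·⌉ = 4161
j=9: r + 8k = 4726.105571… → ⌈·⌉ = 4727
j=10: r + 9k = 5291.534142… → ⌈·⌉ = 5292
j=11: r + 10k = 5856.962714… → ⌈·⌉ = 5857
j=12: r + 11k = 6422.391285… → ⌈·⌉ = 6423
j=13: r + 12k = 6987.819857… → ⌈·⌉ = 6988
j=14: r + 13k = 7553.248428… → ⌈·⌉ = 7554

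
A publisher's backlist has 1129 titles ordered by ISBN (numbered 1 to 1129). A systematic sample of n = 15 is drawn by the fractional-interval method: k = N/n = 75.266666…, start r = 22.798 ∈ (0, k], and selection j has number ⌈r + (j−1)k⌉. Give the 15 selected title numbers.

23, 99, 174, 249, 324, 400, 475, 550, 625, 701, 776, 851, 926, 1002, 1077

j=1: r + 0k = 22.798 → ⌈·⌉ = 23
j=2: r + 1k = 98.064666… → ⌈·⌉ = 99
j=3: r + 2k = 173.331333… → ⌈·⌉ = 174
j=4: r + 3k = 248.598 → ⌈·⌉ = 249
j=5: r + 4k = 323.864666… → ⌈·⌉ = 324
j=6: r + 5k = 399.131333… → ⌈·⌉ = 400
j=7: r + 6k = 474.398 → ⌈·⌉ = 475
j=8: r + 7k = 549.664666… → ⌈·⌉ = 550
j=9: r + 8k = 624.931333… → ⌈·⌉ = 625
j=10: r + 9k = 700.198 → ⌈·⌉ = 701
j=11: r + 10k = 775.464666… → ⌈·⌉ = 776
j=12: r + 11k = 850.731333… → ⌈·⌉ = 851
j=13: r + 12k = 925.998 → ⌈·⌉ = 926
j=14: r + 13k = 1001.264666… → ⌈·⌉ = 1002
j=15: r + 14k = 1076.531333… → ⌈·⌉ = 1077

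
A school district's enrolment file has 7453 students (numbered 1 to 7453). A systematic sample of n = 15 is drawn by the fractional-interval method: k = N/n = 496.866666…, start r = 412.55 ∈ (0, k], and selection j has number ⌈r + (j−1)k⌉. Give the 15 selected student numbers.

413, 910, 1407, 1904, 2401, 2897, 3394, 3891, 4388, 4885, 5382, 5879, 6375, 6872, 7369

j=1: r + 0k = 412.55 → ⌈·⌉ = 413
j=2: r + 1k = 909.416666… → ⌈·⌉ = 910
j=3: r + 2k = 1406.283333… → ⌈·⌉ = 1407
j=4: r + 3k = 1903.15 → ⌈·⌉ = 1904
j=5: r + 4k = 2400.016666… → ⌈·⌉ = 2401
j=6: r + 5k = 2896.883333… → ⌈·⌉ = 2897
j=7: r + 6k = 3393.75 → ⌈·⌉ = 3394
j=8: r + 7k = 3890.616666… → ⌈·⌉ = 3891
j=9: r + 8k = 4387.483333… → ⌈·⌉ = 4388
j=10: r + 9k = 4884.35 → ⌈·⌉ = 4885
j=11: r + 10k = 5381.216666… → ⌈·⌉ = 5382
j=12: r + 11k = 5878.083333… → ⌈·⌉ = 5879
j=13: r + 12k = 6374.95 → ⌈·⌉ = 6375
j=14: r + 13k = 6871.816666… → ⌈·⌉ = 6872
j=15: r + 14k = 7368.683333… → ⌈·⌉ = 7369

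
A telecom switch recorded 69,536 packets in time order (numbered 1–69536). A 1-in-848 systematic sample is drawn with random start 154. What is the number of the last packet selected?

k = 848
82nd selection = r + (82−1)·k = 154 + 81×848 = 154 + 68688 = 68842

68842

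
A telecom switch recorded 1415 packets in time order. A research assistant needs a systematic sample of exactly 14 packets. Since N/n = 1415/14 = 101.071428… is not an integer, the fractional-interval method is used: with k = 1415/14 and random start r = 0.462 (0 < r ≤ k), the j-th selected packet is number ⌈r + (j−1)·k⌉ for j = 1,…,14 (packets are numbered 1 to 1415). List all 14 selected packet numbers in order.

j=1: r + 0k = 0.462 → ⌈·⌉ = 1
j=2: r + 1k = 101.533428… → ⌈·⌉ = 102
j=3: r + 2k = 202.604857… → ⌈·⌉ = 203
j=4: r + 3k = 303.676285… → ⌈·⌉ = 304
j=5: r + 4k = 404.747714… → ⌈·⌉ = 405
j=6: r + 5k = 505.819142… → ⌈·⌉ = 506
j=7: r + 6k = 606.890571… → ⌈·⌉ = 607
j=8: r + 7k = 707.962 → ⌈·⌉ = 708
j=9: r + 8k = 809.033428… → ⌈·⌉ = 810
j=10: r + 9k = 910.104857… → ⌈·⌉ = 911
j=11: r + 10k = 1011.176285… → ⌈·⌉ = 1012
j=12: r + 11k = 1112.247714… → ⌈·⌉ = 1113
j=13: r + 12k = 1213.319142… → ⌈·⌉ = 1214
j=14: r + 13k = 1314.390571… → ⌈·⌉ = 1315

1, 102, 203, 304, 405, 506, 607, 708, 810, 911, 1012, 1113, 1214, 1315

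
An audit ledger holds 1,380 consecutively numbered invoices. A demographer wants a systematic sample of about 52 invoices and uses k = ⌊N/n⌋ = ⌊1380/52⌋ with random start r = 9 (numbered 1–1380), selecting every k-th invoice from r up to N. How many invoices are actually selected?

k = ⌊1380/52⌋ = 26
Achieved size = ⌊(1380 − 9)/26⌋ + 1 = ⌊1371/26⌋ + 1 = 52 + 1 = 53
(last selection: 9 + 52×26 = 1361 ≤ 1380; next would be 1387 > 1380)

53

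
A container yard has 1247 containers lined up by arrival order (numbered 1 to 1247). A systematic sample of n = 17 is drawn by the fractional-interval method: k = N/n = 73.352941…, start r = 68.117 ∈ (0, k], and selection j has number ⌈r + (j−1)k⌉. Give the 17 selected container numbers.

69, 142, 215, 289, 362, 435, 509, 582, 655, 729, 802, 875, 949, 1022, 1096, 1169, 1242

j=1: r + 0k = 68.117 → ⌈·⌉ = 69
j=2: r + 1k = 141.469941… → ⌈·⌉ = 142
j=3: r + 2k = 214.822882… → ⌈·⌉ = 215
j=4: r + 3k = 288.175823… → ⌈·⌉ = 289
j=5: r + 4k = 361.528764… → ⌈·⌉ = 362
j=6: r + 5k = 434.881705… → ⌈·⌉ = 435
j=7: r + 6k = 508.234647… → ⌈·⌉ = 509
j=8: r + 7k = 581.587588… → ⌈·⌉ = 582
j=9: r + 8k = 654.940529… → ⌈·⌉ = 655
j=10: r + 9k = 728.293470… → ⌈·⌉ = 729
j=11: r + 10k = 801.646411… → ⌈·⌉ = 802
j=12: r + 11k = 874.999352… → ⌈·⌉ = 875
j=13: r + 12k = 948.352294… → ⌈·⌉ = 949
j=14: r + 13k = 1021.705235… → ⌈·⌉ = 1022
j=15: r + 14k = 1095.058176… → ⌈·⌉ = 1096
j=16: r + 15k = 1168.411117… → ⌈·⌉ = 1169
j=17: r + 16k = 1241.764058… → ⌈·⌉ = 1242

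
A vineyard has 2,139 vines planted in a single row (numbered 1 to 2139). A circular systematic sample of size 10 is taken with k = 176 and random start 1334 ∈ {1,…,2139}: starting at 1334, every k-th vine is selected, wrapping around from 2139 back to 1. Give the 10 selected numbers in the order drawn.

Selection 1: 1334
Selection 2: 1334 + 176 = 1510
Selection 3: 1510 + 176 = 1686
Selection 4: 1686 + 176 = 1862
Selection 5: 1862 + 176 = 2038
Selection 6: 2038 + 176 = 2214 → 2214 − 2139 = 75
Selection 7: 75 + 176 = 251
Selection 8: 251 + 176 = 427
Selection 9: 427 + 176 = 603
Selection 10: 603 + 176 = 779

1334, 1510, 1686, 1862, 2038, 75, 251, 427, 603, 779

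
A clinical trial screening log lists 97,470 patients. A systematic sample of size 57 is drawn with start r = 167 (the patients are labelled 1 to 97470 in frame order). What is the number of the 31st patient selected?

51467

k = 97470/57 = 1710
31st selection = r + (31−1)·k = 167 + 30×1710 = 167 + 51300 = 51467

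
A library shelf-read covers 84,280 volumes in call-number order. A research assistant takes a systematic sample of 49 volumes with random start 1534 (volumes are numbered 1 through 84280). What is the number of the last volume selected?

84094

k = 84280/49 = 1720
49th selection = r + (49−1)·k = 1534 + 48×1720 = 1534 + 82560 = 84094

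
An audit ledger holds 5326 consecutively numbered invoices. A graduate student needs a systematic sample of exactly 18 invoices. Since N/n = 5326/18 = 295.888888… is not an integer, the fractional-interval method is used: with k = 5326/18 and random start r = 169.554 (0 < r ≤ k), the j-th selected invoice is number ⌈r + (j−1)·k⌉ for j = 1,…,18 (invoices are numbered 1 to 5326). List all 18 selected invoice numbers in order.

170, 466, 762, 1058, 1354, 1649, 1945, 2241, 2537, 2833, 3129, 3425, 3721, 4017, 4312, 4608, 4904, 5200

j=1: r + 0k = 169.554 → ⌈·⌉ = 170
j=2: r + 1k = 465.442888… → ⌈·⌉ = 466
j=3: r + 2k = 761.331777… → ⌈·⌉ = 762
j=4: r + 3k = 1057.220666… → ⌈·⌉ = 1058
j=5: r + 4k = 1353.109555… → ⌈·⌉ = 1354
j=6: r + 5k = 1648.998444… → ⌈·⌉ = 1649
j=7: r + 6k = 1944.887333… → ⌈·⌉ = 1945
j=8: r + 7k = 2240.776222… → ⌈·⌉ = 2241
j=9: r + 8k = 2536.665111… → ⌈·⌉ = 2537
j=10: r + 9k = 2832.554 → ⌈·⌉ = 2833
j=11: r + 10k = 3128.442888… → ⌈·⌉ = 3129
j=12: r + 11k = 3424.331777… → ⌈·⌉ = 3425
j=13: r + 12k = 3720.220666… → ⌈·⌉ = 3721
j=14: r + 13k = 4016.109555… → ⌈·⌉ = 4017
j=15: r + 14k = 4311.998444… → ⌈·⌉ = 4312
j=16: r + 15k = 4607.887333… → ⌈·⌉ = 4608
j=17: r + 16k = 4903.776222… → ⌈·⌉ = 4904
j=18: r + 17k = 5199.665111… → ⌈·⌉ = 5200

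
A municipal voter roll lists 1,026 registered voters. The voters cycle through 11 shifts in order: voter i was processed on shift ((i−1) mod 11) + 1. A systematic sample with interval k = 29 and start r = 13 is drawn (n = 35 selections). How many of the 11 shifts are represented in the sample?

11

Consecutive selections differ by k = 29, so their shift numbers differ by 29 mod 11 = 7.
gcd(29, 11) = 1, so the sample visits 11/1 = 11 distinct residues mod 11.
Start 13 is shift 2; the shifts hit are 1, 2, 3, 4, 5, 6, 7, 8, 9, 10, 11.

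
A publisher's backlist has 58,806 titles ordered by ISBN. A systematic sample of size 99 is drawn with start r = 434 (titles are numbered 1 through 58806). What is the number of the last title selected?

k = 58806/99 = 594
99th selection = r + (99−1)·k = 434 + 98×594 = 434 + 58212 = 58646

58646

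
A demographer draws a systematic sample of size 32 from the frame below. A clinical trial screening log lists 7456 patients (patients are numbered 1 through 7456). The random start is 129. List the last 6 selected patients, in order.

6187, 6420, 6653, 6886, 7119, 7352

k = N/n = 7456/32 = 233
27th selection = 129 + 26×233 = 6187
28th: 6187 + 233 = 6420
29th: 6420 + 233 = 6653
30th: 6653 + 233 = 6886
31st: 6886 + 233 = 7119
32nd: 7119 + 233 = 7352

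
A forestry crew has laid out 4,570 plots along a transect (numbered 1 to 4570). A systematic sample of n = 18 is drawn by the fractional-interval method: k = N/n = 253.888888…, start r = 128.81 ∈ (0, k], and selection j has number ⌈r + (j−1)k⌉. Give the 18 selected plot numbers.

j=1: r + 0k = 128.81 → ⌈·⌉ = 129
j=2: r + 1k = 382.698888… → ⌈·⌉ = 383
j=3: r + 2k = 636.587777… → ⌈·⌉ = 637
j=4: r + 3k = 890.476666… → ⌈·⌉ = 891
j=5: r + 4k = 1144.365555… → ⌈·⌉ = 1145
j=6: r + 5k = 1398.254444… → ⌈·⌉ = 1399
j=7: r + 6k = 1652.143333… → ⌈·⌉ = 1653
j=8: r + 7k = 1906.032222… → ⌈·⌉ = 1907
j=9: r + 8k = 2159.921111… → ⌈·⌉ = 2160
j=10: r + 9k = 2413.81 → ⌈·⌉ = 2414
j=11: r + 10k = 2667.698888… → ⌈·⌉ = 2668
j=12: r + 11k = 2921.587777… → ⌈·⌉ = 2922
j=13: r + 12k = 3175.476666… → ⌈·⌉ = 3176
j=14: r + 13k = 3429.365555… → ⌈·⌉ = 3430
j=15: r + 14k = 3683.254444… → ⌈·⌉ = 3684
j=16: r + 15k = 3937.143333… → ⌈·⌉ = 3938
j=17: r + 16k = 4191.032222… → ⌈·⌉ = 4192
j=18: r + 17k = 4444.921111… → ⌈·⌉ = 4445

129, 383, 637, 891, 1145, 1399, 1653, 1907, 2160, 2414, 2668, 2922, 3176, 3430, 3684, 3938, 4192, 4445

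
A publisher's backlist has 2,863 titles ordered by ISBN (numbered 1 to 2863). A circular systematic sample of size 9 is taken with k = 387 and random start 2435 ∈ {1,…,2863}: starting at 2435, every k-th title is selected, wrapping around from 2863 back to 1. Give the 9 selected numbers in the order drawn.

2435, 2822, 346, 733, 1120, 1507, 1894, 2281, 2668

Selection 1: 2435
Selection 2: 2435 + 387 = 2822
Selection 3: 2822 + 387 = 3209 → 3209 − 2863 = 346
Selection 4: 346 + 387 = 733
Selection 5: 733 + 387 = 1120
Selection 6: 1120 + 387 = 1507
Selection 7: 1507 + 387 = 1894
Selection 8: 1894 + 387 = 2281
Selection 9: 2281 + 387 = 2668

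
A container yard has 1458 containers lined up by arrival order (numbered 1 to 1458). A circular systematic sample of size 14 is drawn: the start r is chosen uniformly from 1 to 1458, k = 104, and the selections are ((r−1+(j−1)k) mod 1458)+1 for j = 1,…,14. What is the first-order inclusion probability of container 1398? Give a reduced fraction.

For each position j, as r ranges over 1…1458 the j-th selection hits every container exactly once, so container 1398 is selected for exactly 14 of the 1458 starts.
Inclusion probability = 14/1458 = 7/729.

7/729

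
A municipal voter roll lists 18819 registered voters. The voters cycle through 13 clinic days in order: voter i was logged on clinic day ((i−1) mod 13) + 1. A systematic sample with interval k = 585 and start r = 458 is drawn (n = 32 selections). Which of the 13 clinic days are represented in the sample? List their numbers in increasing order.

Consecutive selections differ by k = 585, so their clinic day numbers differ by 585 mod 13 = 0.
gcd(585, 13) = 13, so the sample visits 13/13 = 1 distinct residues mod 13.
Start 458 is clinic day 3; the clinic days hit are 3.

3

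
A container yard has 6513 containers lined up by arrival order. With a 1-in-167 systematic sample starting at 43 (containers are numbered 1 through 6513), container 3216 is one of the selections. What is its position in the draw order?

20

k = 167
position = (3216 − 43)/167 + 1 = 3173/167 + 1 = 19 + 1 = 20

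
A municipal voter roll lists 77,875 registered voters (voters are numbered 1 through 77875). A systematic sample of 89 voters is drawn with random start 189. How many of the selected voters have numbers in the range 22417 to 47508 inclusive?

k = 77875/89 = 875
First selection ≥ 22417: 189 + ⌈(22417−189)/875⌉·875 = 189 + 26×875 = 22939
Last selection ≤ 47508: 189 + ⌊(47508−189)/875⌋·875 = 189 + 54×875 = 47439
Count = 54 − 26 + 1 = 29

29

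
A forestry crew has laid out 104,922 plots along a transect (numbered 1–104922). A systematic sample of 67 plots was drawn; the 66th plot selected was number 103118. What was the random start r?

1328

k = 104922/67 = 1566
r = 103118 − (66−1)×1566 = 103118 − 101790 = 1328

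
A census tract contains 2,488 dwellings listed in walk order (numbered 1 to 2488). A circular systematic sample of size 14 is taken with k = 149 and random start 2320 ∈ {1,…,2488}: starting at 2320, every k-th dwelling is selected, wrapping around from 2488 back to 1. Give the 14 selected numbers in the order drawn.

Selection 1: 2320
Selection 2: 2320 + 149 = 2469
Selection 3: 2469 + 149 = 2618 → 2618 − 2488 = 130
Selection 4: 130 + 149 = 279
Selection 5: 279 + 149 = 428
Selection 6: 428 + 149 = 577
Selection 7: 577 + 149 = 726
Selection 8: 726 + 149 = 875
Selection 9: 875 + 149 = 1024
Selection 10: 1024 + 149 = 1173
Selection 11: 1173 + 149 = 1322
Selection 12: 1322 + 149 = 1471
Selection 13: 1471 + 149 = 1620
Selection 14: 1620 + 149 = 1769

2320, 2469, 130, 279, 428, 577, 726, 875, 1024, 1173, 1322, 1471, 1620, 1769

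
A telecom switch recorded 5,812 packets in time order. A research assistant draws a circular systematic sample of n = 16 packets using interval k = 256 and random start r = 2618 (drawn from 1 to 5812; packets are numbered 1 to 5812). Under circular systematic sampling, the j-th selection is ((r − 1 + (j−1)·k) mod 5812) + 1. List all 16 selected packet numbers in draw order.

2618, 2874, 3130, 3386, 3642, 3898, 4154, 4410, 4666, 4922, 5178, 5434, 5690, 134, 390, 646

Selection 1: 2618
Selection 2: 2618 + 256 = 2874
Selection 3: 2874 + 256 = 3130
Selection 4: 3130 + 256 = 3386
Selection 5: 3386 + 256 = 3642
Selection 6: 3642 + 256 = 3898
Selection 7: 3898 + 256 = 4154
Selection 8: 4154 + 256 = 4410
Selection 9: 4410 + 256 = 4666
Selection 10: 4666 + 256 = 4922
Selection 11: 4922 + 256 = 5178
Selection 12: 5178 + 256 = 5434
Selection 13: 5434 + 256 = 5690
Selection 14: 5690 + 256 = 5946 → 5946 − 5812 = 134
Selection 15: 134 + 256 = 390
Selection 16: 390 + 256 = 646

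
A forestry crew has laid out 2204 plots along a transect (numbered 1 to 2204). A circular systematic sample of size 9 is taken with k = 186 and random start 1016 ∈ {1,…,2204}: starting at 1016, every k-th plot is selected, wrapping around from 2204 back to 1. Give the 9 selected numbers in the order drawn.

Selection 1: 1016
Selection 2: 1016 + 186 = 1202
Selection 3: 1202 + 186 = 1388
Selection 4: 1388 + 186 = 1574
Selection 5: 1574 + 186 = 1760
Selection 6: 1760 + 186 = 1946
Selection 7: 1946 + 186 = 2132
Selection 8: 2132 + 186 = 2318 → 2318 − 2204 = 114
Selection 9: 114 + 186 = 300

1016, 1202, 1388, 1574, 1760, 1946, 2132, 114, 300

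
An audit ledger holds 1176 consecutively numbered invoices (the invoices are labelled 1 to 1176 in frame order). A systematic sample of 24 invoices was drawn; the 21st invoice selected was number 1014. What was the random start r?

34

k = 1176/24 = 49
r = 1014 − (21−1)×49 = 1014 − 980 = 34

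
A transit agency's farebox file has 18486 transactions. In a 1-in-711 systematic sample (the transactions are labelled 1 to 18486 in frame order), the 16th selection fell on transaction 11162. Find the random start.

k = 711
r = 11162 − (16−1)×711 = 11162 − 10665 = 497

497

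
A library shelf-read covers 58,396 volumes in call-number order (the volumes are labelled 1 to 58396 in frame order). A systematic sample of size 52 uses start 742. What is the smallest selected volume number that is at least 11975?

13095

k = 58396/52 = 1123
Steps past start: ⌈(11975 − 742)/1123⌉ = ⌈11233/1123⌉ = 11
Selected volume: 742 + 11×1123 = 13095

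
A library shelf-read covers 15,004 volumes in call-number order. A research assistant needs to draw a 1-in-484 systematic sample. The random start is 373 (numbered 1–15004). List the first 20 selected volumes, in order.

373, 857, 1341, 1825, 2309, 2793, 3277, 3761, 4245, 4729, 5213, 5697, 6181, 6665, 7149, 7633, 8117, 8601, 9085, 9569

volume 1: 373
volume 2: 373 + 484 = 857
volume 3: 857 + 484 = 1341
volume 4: 1341 + 484 = 1825
volume 5: 1825 + 484 = 2309
volume 6: 2309 + 484 = 2793
volume 7: 2793 + 484 = 3277
volume 8: 3277 + 484 = 3761
volume 9: 3761 + 484 = 4245
volume 10: 4245 + 484 = 4729
volume 11: 4729 + 484 = 5213
volume 12: 5213 + 484 = 5697
volume 13: 5697 + 484 = 6181
volume 14: 6181 + 484 = 6665
volume 15: 6665 + 484 = 7149
volume 16: 7149 + 484 = 7633
volume 17: 7633 + 484 = 8117
volume 18: 8117 + 484 = 8601
volume 19: 8601 + 484 = 9085
volume 20: 9085 + 484 = 9569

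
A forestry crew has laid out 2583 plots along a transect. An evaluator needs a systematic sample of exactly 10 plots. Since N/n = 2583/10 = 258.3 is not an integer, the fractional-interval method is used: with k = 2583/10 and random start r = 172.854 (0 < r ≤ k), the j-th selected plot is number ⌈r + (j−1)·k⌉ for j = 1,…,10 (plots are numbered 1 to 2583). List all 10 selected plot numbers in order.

j=1: r + 0k = 172.854 → ⌈·⌉ = 173
j=2: r + 1k = 431.154 → ⌈·⌉ = 432
j=3: r + 2k = 689.454 → ⌈·⌉ = 690
j=4: r + 3k = 947.754 → ⌈·⌉ = 948
j=5: r + 4k = 1206.054 → ⌈·⌉ = 1207
j=6: r + 5k = 1464.354 → ⌈·⌉ = 1465
j=7: r + 6k = 1722.654 → ⌈·⌉ = 1723
j=8: r + 7k = 1980.954 → ⌈·⌉ = 1981
j=9: r + 8k = 2239.254 → ⌈·⌉ = 2240
j=10: r + 9k = 2497.554 → ⌈·⌉ = 2498

173, 432, 690, 948, 1207, 1465, 1723, 1981, 2240, 2498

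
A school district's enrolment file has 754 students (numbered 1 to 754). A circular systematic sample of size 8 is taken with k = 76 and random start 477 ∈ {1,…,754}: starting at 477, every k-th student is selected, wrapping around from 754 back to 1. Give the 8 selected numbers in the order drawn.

477, 553, 629, 705, 27, 103, 179, 255

Selection 1: 477
Selection 2: 477 + 76 = 553
Selection 3: 553 + 76 = 629
Selection 4: 629 + 76 = 705
Selection 5: 705 + 76 = 781 → 781 − 754 = 27
Selection 6: 27 + 76 = 103
Selection 7: 103 + 76 = 179
Selection 8: 179 + 76 = 255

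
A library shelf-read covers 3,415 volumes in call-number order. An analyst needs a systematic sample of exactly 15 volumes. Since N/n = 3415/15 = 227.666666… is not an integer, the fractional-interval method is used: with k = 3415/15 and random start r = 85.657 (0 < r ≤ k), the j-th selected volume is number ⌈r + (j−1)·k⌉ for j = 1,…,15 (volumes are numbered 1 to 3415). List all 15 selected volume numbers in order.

j=1: r + 0k = 85.657 → ⌈·⌉ = 86
j=2: r + 1k = 313.323666… → ⌈·⌉ = 314
j=3: r + 2k = 540.990333… → ⌈·⌉ = 541
j=4: r + 3k = 768.657 → ⌈·⌉ = 769
j=5: r + 4k = 996.323666… → ⌈·⌉ = 997
j=6: r + 5k = 1223.990333… → ⌈·⌉ = 1224
j=7: r + 6k = 1451.657 → ⌈·⌉ = 1452
j=8: r + 7k = 1679.323666… → ⌈·⌉ = 1680
j=9: r + 8k = 1906.990333… → ⌈·⌉ = 1907
j=10: r + 9k = 2134.657 → ⌈·⌉ = 2135
j=11: r + 10k = 2362.323666… → ⌈·⌉ = 2363
j=12: r + 11k = 2589.990333… → ⌈·⌉ = 2590
j=13: r + 12k = 2817.657 → ⌈·⌉ = 2818
j=14: r + 13k = 3045.323666… → ⌈·⌉ = 3046
j=15: r + 14k = 3272.990333… → ⌈·⌉ = 3273

86, 314, 541, 769, 997, 1224, 1452, 1680, 1907, 2135, 2363, 2590, 2818, 3046, 3273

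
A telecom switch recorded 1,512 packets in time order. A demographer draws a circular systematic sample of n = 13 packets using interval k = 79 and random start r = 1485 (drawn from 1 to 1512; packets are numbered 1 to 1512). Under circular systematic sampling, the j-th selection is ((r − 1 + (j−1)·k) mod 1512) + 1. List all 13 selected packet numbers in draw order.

Selection 1: 1485
Selection 2: 1485 + 79 = 1564 → 1564 − 1512 = 52
Selection 3: 52 + 79 = 131
Selection 4: 131 + 79 = 210
Selection 5: 210 + 79 = 289
Selection 6: 289 + 79 = 368
Selection 7: 368 + 79 = 447
Selection 8: 447 + 79 = 526
Selection 9: 526 + 79 = 605
Selection 10: 605 + 79 = 684
Selection 11: 684 + 79 = 763
Selection 12: 763 + 79 = 842
Selection 13: 842 + 79 = 921

1485, 52, 131, 210, 289, 368, 447, 526, 605, 684, 763, 842, 921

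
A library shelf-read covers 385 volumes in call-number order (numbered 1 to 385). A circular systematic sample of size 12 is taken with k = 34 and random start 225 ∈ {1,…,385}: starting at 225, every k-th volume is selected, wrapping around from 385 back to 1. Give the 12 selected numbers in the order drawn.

225, 259, 293, 327, 361, 10, 44, 78, 112, 146, 180, 214

Selection 1: 225
Selection 2: 225 + 34 = 259
Selection 3: 259 + 34 = 293
Selection 4: 293 + 34 = 327
Selection 5: 327 + 34 = 361
Selection 6: 361 + 34 = 395 → 395 − 385 = 10
Selection 7: 10 + 34 = 44
Selection 8: 44 + 34 = 78
Selection 9: 78 + 34 = 112
Selection 10: 112 + 34 = 146
Selection 11: 146 + 34 = 180
Selection 12: 180 + 34 = 214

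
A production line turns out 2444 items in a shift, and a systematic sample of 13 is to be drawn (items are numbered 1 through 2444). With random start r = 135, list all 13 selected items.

k = N/n = 2444/13 = 188
item 1: 135
item 2: 135 + 188 = 323
item 3: 323 + 188 = 511
item 4: 511 + 188 = 699
item 5: 699 + 188 = 887
item 6: 887 + 188 = 1075
item 7: 1075 + 188 = 1263
item 8: 1263 + 188 = 1451
item 9: 1451 + 188 = 1639
item 10: 1639 + 188 = 1827
item 11: 1827 + 188 = 2015
item 12: 2015 + 188 = 2203
item 13: 2203 + 188 = 2391

135, 323, 511, 699, 887, 1075, 1263, 1451, 1639, 1827, 2015, 2203, 2391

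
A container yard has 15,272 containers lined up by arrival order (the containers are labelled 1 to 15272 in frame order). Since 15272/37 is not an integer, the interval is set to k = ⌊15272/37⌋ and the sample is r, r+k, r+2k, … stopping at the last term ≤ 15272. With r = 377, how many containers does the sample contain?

37

k = ⌊15272/37⌋ = 412
Achieved size = ⌊(15272 − 377)/412⌋ + 1 = ⌊14895/412⌋ + 1 = 36 + 1 = 37
(last selection: 377 + 36×412 = 15209 ≤ 15272; next would be 15621 > 15272)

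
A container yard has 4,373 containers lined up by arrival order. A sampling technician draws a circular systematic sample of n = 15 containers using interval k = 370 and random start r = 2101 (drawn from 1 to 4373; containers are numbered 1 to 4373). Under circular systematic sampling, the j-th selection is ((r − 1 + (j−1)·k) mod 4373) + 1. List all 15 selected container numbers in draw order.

2101, 2471, 2841, 3211, 3581, 3951, 4321, 318, 688, 1058, 1428, 1798, 2168, 2538, 2908

Selection 1: 2101
Selection 2: 2101 + 370 = 2471
Selection 3: 2471 + 370 = 2841
Selection 4: 2841 + 370 = 3211
Selection 5: 3211 + 370 = 3581
Selection 6: 3581 + 370 = 3951
Selection 7: 3951 + 370 = 4321
Selection 8: 4321 + 370 = 4691 → 4691 − 4373 = 318
Selection 9: 318 + 370 = 688
Selection 10: 688 + 370 = 1058
Selection 11: 1058 + 370 = 1428
Selection 12: 1428 + 370 = 1798
Selection 13: 1798 + 370 = 2168
Selection 14: 2168 + 370 = 2538
Selection 15: 2538 + 370 = 2908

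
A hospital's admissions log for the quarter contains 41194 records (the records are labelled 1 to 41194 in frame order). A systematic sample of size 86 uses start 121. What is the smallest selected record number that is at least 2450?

k = 41194/86 = 479
Steps past start: ⌈(2450 − 121)/479⌉ = ⌈2329/479⌉ = 5
Selected record: 121 + 5×479 = 2516

2516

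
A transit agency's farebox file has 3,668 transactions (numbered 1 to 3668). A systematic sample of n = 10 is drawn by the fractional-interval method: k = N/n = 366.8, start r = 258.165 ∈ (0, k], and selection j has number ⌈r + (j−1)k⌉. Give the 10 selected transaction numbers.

j=1: r + 0k = 258.165 → ⌈·⌉ = 259
j=2: r + 1k = 624.965 → ⌈·⌉ = 625
j=3: r + 2k = 991.765 → ⌈·⌉ = 992
j=4: r + 3k = 1358.565 → ⌈·⌉ = 1359
j=5: r + 4k = 1725.365 → ⌈·⌉ = 1726
j=6: r + 5k = 2092.165 → ⌈·⌉ = 2093
j=7: r + 6k = 2458.965 → ⌈·⌉ = 2459
j=8: r + 7k = 2825.765 → ⌈·⌉ = 2826
j=9: r + 8k = 3192.565 → ⌈·⌉ = 3193
j=10: r + 9k = 3559.365 → ⌈·⌉ = 3560

259, 625, 992, 1359, 1726, 2093, 2459, 2826, 3193, 3560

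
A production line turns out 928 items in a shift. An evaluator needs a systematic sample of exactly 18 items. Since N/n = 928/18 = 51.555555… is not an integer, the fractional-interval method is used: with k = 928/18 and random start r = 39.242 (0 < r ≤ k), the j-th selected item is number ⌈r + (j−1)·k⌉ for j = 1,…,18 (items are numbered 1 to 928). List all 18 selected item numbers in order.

j=1: r + 0k = 39.242 → ⌈·⌉ = 40
j=2: r + 1k = 90.797555… → ⌈·⌉ = 91
j=3: r + 2k = 142.353111… → ⌈·⌉ = 143
j=4: r + 3k = 193.908666… → ⌈·⌉ = 194
j=5: r + 4k = 245.464222… → ⌈·⌉ = 246
j=6: r + 5k = 297.019777… → ⌈·⌉ = 298
j=7: r + 6k = 348.575333… → ⌈·⌉ = 349
j=8: r + 7k = 400.130888… → ⌈·⌉ = 401
j=9: r + 8k = 451.686444… → ⌈·⌉ = 452
j=10: r + 9k = 503.242 → ⌈·⌉ = 504
j=11: r + 10k = 554.797555… → ⌈·⌉ = 555
j=12: r + 11k = 606.353111… → ⌈·⌉ = 607
j=13: r + 12k = 657.908666… → ⌈·⌉ = 658
j=14: r + 13k = 709.464222… → ⌈·⌉ = 710
j=15: r + 14k = 761.019777… → ⌈·⌉ = 762
j=16: r + 15k = 812.575333… → ⌈·⌉ = 813
j=17: r + 16k = 864.130888… → ⌈·⌉ = 865
j=18: r + 17k = 915.686444… → ⌈·⌉ = 916

40, 91, 143, 194, 246, 298, 349, 401, 452, 504, 555, 607, 658, 710, 762, 813, 865, 916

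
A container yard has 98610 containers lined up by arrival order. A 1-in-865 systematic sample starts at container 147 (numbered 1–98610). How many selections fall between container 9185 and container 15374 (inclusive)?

7

k = 865
First selection ≥ 9185: 147 + ⌈(9185−147)/865⌉·865 = 147 + 11×865 = 9662
Last selection ≤ 15374: 147 + ⌊(15374−147)/865⌋·865 = 147 + 17×865 = 14852
Count = 17 − 11 + 1 = 7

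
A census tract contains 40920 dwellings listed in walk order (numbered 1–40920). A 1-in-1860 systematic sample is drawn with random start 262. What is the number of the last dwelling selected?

k = 1860
22nd selection = r + (22−1)·k = 262 + 21×1860 = 262 + 39060 = 39322

39322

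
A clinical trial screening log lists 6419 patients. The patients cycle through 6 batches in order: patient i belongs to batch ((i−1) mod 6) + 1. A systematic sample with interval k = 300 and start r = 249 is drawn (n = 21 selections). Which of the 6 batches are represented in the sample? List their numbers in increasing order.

3

Consecutive selections differ by k = 300, so their batch numbers differ by 300 mod 6 = 0.
gcd(300, 6) = 6, so the sample visits 6/6 = 1 distinct residues mod 6.
Start 249 is batch 3; the batches hit are 3.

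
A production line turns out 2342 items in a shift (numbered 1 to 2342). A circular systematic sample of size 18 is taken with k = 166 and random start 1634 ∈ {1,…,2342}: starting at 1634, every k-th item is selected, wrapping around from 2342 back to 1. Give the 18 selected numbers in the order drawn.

Selection 1: 1634
Selection 2: 1634 + 166 = 1800
Selection 3: 1800 + 166 = 1966
Selection 4: 1966 + 166 = 2132
Selection 5: 2132 + 166 = 2298
Selection 6: 2298 + 166 = 2464 → 2464 − 2342 = 122
Selection 7: 122 + 166 = 288
Selection 8: 288 + 166 = 454
Selection 9: 454 + 166 = 620
Selection 10: 620 + 166 = 786
Selection 11: 786 + 166 = 952
Selection 12: 952 + 166 = 1118
Selection 13: 1118 + 166 = 1284
Selection 14: 1284 + 166 = 1450
Selection 15: 1450 + 166 = 1616
Selection 16: 1616 + 166 = 1782
Selection 17: 1782 + 166 = 1948
Selection 18: 1948 + 166 = 2114

1634, 1800, 1966, 2132, 2298, 122, 288, 454, 620, 786, 952, 1118, 1284, 1450, 1616, 1782, 1948, 2114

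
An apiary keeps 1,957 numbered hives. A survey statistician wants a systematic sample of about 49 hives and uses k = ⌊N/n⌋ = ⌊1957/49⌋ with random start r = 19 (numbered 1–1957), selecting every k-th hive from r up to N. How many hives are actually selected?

k = ⌊1957/49⌋ = 39
Achieved size = ⌊(1957 − 19)/39⌋ + 1 = ⌊1938/39⌋ + 1 = 49 + 1 = 50
(last selection: 19 + 49×39 = 1930 ≤ 1957; next would be 1969 > 1957)

50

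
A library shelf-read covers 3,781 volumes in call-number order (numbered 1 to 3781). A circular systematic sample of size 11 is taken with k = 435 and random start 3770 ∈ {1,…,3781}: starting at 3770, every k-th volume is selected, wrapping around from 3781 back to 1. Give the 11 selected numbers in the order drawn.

3770, 424, 859, 1294, 1729, 2164, 2599, 3034, 3469, 123, 558

Selection 1: 3770
Selection 2: 3770 + 435 = 4205 → 4205 − 3781 = 424
Selection 3: 424 + 435 = 859
Selection 4: 859 + 435 = 1294
Selection 5: 1294 + 435 = 1729
Selection 6: 1729 + 435 = 2164
Selection 7: 2164 + 435 = 2599
Selection 8: 2599 + 435 = 3034
Selection 9: 3034 + 435 = 3469
Selection 10: 3469 + 435 = 3904 → 3904 − 3781 = 123
Selection 11: 123 + 435 = 558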